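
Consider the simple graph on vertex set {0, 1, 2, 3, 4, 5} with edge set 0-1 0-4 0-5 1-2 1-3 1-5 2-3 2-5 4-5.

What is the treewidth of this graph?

2

A width-2 tree decomposition is:
Bags: B1 = {1, 2, 5}  B2 = {1, 2, 3}  B3 = {0, 1, 5}  B4 = {0, 4, 5}
Tree: B1–B2, B1–B3, B3–B4
The largest bag has 3 vertices, giving width 2; this decomposition certifies tw(G) ≤ 2. Conversely, {0, 1, 5} is a clique of size 3, and the vertices of any clique must share a bag in every tree decomposition; so some bag has ≥ 3 vertices and tw(G) ≥ 2. The upper and lower bounds meet at 2, so that is the treewidth.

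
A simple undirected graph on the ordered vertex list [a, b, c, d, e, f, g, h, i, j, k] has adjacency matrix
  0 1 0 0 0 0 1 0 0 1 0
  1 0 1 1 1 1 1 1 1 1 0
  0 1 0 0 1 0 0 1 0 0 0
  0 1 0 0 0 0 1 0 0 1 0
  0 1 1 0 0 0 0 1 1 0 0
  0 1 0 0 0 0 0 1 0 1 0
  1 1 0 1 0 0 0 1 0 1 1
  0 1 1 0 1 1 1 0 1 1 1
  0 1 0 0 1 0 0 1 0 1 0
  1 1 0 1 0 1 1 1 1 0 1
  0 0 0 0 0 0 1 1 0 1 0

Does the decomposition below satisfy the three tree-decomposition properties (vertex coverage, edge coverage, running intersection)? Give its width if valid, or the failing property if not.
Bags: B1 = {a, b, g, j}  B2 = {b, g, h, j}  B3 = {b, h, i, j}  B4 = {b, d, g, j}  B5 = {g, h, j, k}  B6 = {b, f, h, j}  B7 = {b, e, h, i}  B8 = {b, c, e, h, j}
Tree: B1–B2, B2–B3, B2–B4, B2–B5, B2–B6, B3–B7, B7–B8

A tree decomposition must satisfy three properties: every vertex lies in some bag; for every edge, both endpoints lie together in some bag; and for every vertex, the bags containing it form a connected subtree. Here bags containing vertex j are not connected in the tree, so the decomposition is invalid.

No — bags containing vertex j are not connected in the tree.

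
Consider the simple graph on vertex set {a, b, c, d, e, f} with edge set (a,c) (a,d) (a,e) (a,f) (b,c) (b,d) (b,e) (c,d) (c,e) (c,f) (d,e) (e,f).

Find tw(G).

3

A width-3 tree decomposition is:
Bags: B1 = {a, c, d, e}  B2 = {b, c, d, e}  B3 = {a, c, e, f}
Tree: B1–B2, B1–B3
The largest bag has 4 vertices, giving width 3; this decomposition certifies tw(G) ≤ 3. On the other hand G contains the 4-clique {a, c, d, e}. A clique must lie in a single bag of any decomposition, so no decomposition can have width below 3. Hence tw(G) = 3 exactly.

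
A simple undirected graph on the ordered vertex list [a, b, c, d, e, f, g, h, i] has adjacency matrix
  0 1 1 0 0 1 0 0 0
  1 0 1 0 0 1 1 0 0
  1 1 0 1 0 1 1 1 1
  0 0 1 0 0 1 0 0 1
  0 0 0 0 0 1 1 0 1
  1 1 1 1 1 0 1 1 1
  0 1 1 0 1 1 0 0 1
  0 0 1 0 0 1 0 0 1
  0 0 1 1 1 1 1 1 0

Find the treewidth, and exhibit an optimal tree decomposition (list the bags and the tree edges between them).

Treewidth 3.
One optimal decomposition is:
Bags: B1 = {b, c, f, g}  B2 = {c, f, g, i}  B3 = {c, f, h, i}  B4 = {c, d, f, i}  B5 = {e, f, g, i}  B6 = {a, b, c, f}
Tree: B1–B2, B2–B3, B3–B4, B2–B5, B1–B6

Each bag holds 4 vertices, so the decomposition has width 3, which upper-bounds the treewidth. Conversely, {e, f, g, i} is a clique of size 4, and the vertices of any clique must share a bag in every tree decomposition; so some bag has ≥ 4 vertices and tw(G) ≥ 3. The upper and lower bounds meet at 3, so that is the treewidth.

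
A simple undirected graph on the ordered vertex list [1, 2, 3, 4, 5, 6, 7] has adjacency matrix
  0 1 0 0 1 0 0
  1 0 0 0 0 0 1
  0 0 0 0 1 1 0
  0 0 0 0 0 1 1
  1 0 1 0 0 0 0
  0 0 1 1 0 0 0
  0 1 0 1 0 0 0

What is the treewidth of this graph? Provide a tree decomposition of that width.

Treewidth 2.
One optimal decomposition is:
Bags: B1 = {4, 6, 7}  B2 = {3, 6, 7}  B3 = {3, 5, 7}  B4 = {1, 5, 7}  B5 = {1, 2, 7}
Tree: B1–B2, B2–B3, B3–B4, B4–B5

Each bag holds 3 vertices, so the decomposition has width 2, which upper-bounds the treewidth. Since 7–4–6–3–5–1–2–7 is a cycle in G, G is not acyclic. Forests are exactly the graphs of treewidth ≤ 1, so tw(G) ≥ 2. Therefore the treewidth is 2.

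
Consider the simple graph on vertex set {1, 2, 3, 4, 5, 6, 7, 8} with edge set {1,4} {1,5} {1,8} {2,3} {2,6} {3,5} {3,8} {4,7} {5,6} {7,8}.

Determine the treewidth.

2

A width-2 tree decomposition is:
Bags: B1 = {4, 7, 8}  B2 = {1, 4, 8}  B3 = {1, 3, 8}  B4 = {1, 3, 5}  B5 = {2, 3, 5}  B6 = {2, 5, 6}
Tree: B1–B2, B2–B3, B3–B4, B4–B5, B5–B6
Each bag holds 3 vertices, so the decomposition has width 2, which upper-bounds the treewidth. Since 7–4–1–8–7 is a cycle in G, G is not acyclic. Forests are exactly the graphs of treewidth ≤ 1, so tw(G) ≥ 2. Therefore the treewidth is 2.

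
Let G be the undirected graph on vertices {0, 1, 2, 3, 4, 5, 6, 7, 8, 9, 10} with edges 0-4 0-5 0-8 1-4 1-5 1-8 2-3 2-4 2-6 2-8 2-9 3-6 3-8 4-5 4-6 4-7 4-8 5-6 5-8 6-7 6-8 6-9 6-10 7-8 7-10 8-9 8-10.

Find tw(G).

3

A width-3 tree decomposition is:
Bags: B1 = {2, 4, 6, 8}  B2 = {4, 5, 6, 8}  B3 = {1, 4, 5, 8}  B4 = {2, 6, 8, 9}  B5 = {0, 4, 5, 8}  B6 = {4, 6, 7, 8}  B7 = {6, 7, 8, 10}  B8 = {2, 3, 6, 8}
Tree: B1–B2, B2–B3, B1–B4, B3–B5, B1–B6, B6–B7, B4–B8
Each bag holds 4 vertices, so the decomposition has width 3, which upper-bounds the treewidth. For the lower bound, the 4 vertices {0, 4, 5, 8} are pairwise adjacent, and any tree decomposition puts a clique entirely inside one bag — forcing width ≥ 3. The upper and lower bounds meet at 3, so that is the treewidth.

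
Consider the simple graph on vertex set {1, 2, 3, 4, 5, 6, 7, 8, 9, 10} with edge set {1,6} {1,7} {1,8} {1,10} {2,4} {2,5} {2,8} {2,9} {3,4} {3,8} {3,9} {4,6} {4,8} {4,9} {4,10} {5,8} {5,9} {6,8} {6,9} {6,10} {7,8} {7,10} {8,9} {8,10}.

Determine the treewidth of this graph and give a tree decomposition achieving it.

Each bag holds 4 vertices, so the decomposition has width 3, which upper-bounds the treewidth. On the other hand G contains the 4-clique {1, 6, 8, 10}. A clique must lie in a single bag of any decomposition, so no decomposition can have width below 3. Therefore the treewidth is 3.

Treewidth 3.
One optimal decomposition is:
Bags: B1 = {4, 6, 8, 9}  B2 = {4, 6, 8, 10}  B3 = {2, 4, 8, 9}  B4 = {3, 4, 8, 9}  B5 = {2, 5, 8, 9}  B6 = {1, 6, 8, 10}  B7 = {1, 7, 8, 10}
Tree: B1–B2, B1–B3, B3–B4, B3–B5, B2–B6, B6–B7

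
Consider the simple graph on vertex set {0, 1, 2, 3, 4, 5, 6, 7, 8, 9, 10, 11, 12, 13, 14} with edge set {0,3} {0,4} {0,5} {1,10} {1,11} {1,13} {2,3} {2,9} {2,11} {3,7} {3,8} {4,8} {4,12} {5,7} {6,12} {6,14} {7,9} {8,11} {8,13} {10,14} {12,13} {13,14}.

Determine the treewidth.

A width-3 tree decomposition is:
Bags: B1 = {0, 5, 7, 9}  B2 = {0, 3, 7, 9}  B3 = {0, 2, 3, 9}  B4 = {0, 2, 3, 4}  B5 = {2, 3, 4, 8}  B6 = {2, 4, 8, 11}  B7 = {4, 8, 11, 12}  B8 = {8, 11, 12, 13}  B9 = {1, 11, 12, 13}  B10 = {1, 6, 12, 13}  B11 = {1, 6, 13, 14}  B12 = {1, 6, 10, 14}
Tree: B1–B2, B2–B3, B3–B4, B4–B5, B5–B6, B6–B7, B7–B8, B8–B9, B9–B10, B10–B11, B11–B12
Every bag has size at most 4, so the width is 4 − 1 = 3 and tw(G) ≤ 3. For the lower bound: the 4 vertex sets {5,7,9}, {0}, {3}, {2,4,8,11} are disjoint, each induces a connected subgraph, and every pair is joined by at least one edge of G. Contracting each set to a single vertex therefore yields K_{4} as a minor, and since treewidth is minor-monotone, tw(G) ≥ tw(K_{4}) = 3. Hence tw(G) = 3 exactly.

3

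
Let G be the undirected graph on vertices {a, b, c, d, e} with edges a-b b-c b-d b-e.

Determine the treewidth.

A width-1 tree decomposition is:
Bags: B1 = {b, c}  B2 = {b, d}  B3 = {a, b}  B4 = {b, e}
Tree: B1–B2, B1–B3, B1–B4
Every bag has size at most 2, so the width is 2 − 1 = 1 and tw(G) ≤ 1. Since G has at least one edge (e.g. c–b), it is not an edgeless graph, so tw(G) ≥ 1. The upper and lower bounds meet at 1, so that is the treewidth.

1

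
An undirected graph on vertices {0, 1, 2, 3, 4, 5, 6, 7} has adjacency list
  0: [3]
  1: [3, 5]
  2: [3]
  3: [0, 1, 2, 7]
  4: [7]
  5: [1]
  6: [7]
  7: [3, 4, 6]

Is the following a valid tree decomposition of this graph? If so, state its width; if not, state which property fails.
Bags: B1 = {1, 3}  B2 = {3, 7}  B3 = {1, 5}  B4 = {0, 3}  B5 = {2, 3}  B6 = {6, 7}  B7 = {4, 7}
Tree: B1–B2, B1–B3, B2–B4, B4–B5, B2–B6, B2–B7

Vertex coverage: the bags together contain {0, 1, 2, 3, 4, 5, 6, 7}, the full vertex set. Edge coverage: each edge of G has both endpoints in at least one bag. Running intersection: for every vertex, the bags containing it form a connected subtree. All three properties hold, so this is a valid tree decomposition of width max|bag| − 1 = 1, and hence tw(G) ≤ 1.

Yes; width 1.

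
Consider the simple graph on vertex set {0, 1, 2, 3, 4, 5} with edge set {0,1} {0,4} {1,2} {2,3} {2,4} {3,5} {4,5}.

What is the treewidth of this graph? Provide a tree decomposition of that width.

Treewidth 2.
One optimal decomposition is:
Bags: B1 = {3, 4, 5}  B2 = {2, 3, 4}  B3 = {0, 2, 4}  B4 = {0, 1, 2}
Tree: B1–B2, B2–B3, B3–B4

Each bag holds 3 vertices, so the decomposition has width 2, which upper-bounds the treewidth. The edges 5–3–2–4–5 form a cycle, so G is not a tree and its treewidth is at least 2. Hence tw(G) = 2 exactly.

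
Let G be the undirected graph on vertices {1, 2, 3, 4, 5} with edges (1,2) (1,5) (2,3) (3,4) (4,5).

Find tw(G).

2

A width-2 tree decomposition is:
Bags: B1 = {2, 3, 4}  B2 = {1, 2, 4}  B3 = {1, 4, 5}
Tree: B1–B2, B2–B3
The largest bag has 3 vertices, giving width 2; this decomposition certifies tw(G) ≤ 2. For the lower bound, G contains the cycle 4–3–2–1–5–4, so G is not a forest; only forests have treewidth ≤ 1, hence tw(G) ≥ 2. Therefore the treewidth is 2.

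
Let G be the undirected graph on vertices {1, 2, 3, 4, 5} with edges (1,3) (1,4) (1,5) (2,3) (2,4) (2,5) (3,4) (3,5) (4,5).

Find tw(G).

A width-3 tree decomposition is:
Bags: B1 = {2, 3, 4, 5}  B2 = {1, 3, 4, 5}
Tree: B1–B2
The largest bag has 4 vertices, giving width 3; this decomposition certifies tw(G) ≤ 3. Conversely, {1, 3, 4, 5} is a clique of size 4, and the vertices of any clique must share a bag in every tree decomposition; so some bag has ≥ 4 vertices and tw(G) ≥ 3. Hence tw(G) = 3 exactly.

3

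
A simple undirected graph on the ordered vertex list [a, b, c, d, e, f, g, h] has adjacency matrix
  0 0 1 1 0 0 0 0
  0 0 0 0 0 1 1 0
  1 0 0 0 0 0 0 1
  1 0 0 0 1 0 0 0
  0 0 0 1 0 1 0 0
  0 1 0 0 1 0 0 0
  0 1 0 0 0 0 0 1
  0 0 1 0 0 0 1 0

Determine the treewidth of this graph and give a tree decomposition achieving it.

Each bag holds 3 vertices, so the decomposition has width 2, which upper-bounds the treewidth. Since f–b–g–h–c–a–d–e–f is a cycle in G, G is not acyclic. Forests are exactly the graphs of treewidth ≤ 1, so tw(G) ≥ 2. The upper and lower bounds meet at 2, so that is the treewidth.

Treewidth 2.
One such decomposition:
Bags: B1 = {b, f, g}  B2 = {f, g, h}  B3 = {c, f, h}  B4 = {a, c, f}  B5 = {a, d, f}  B6 = {d, e, f}
Tree: B1–B2, B2–B3, B3–B4, B4–B5, B5–B6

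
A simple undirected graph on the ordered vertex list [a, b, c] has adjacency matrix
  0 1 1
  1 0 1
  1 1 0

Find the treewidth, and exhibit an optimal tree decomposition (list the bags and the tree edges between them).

A single bag containing all 3 vertices is trivially a valid decomposition of width 2. Conversely, {a, b, c} is a clique of size 3, and the vertices of any clique must share a bag in every tree decomposition; so some bag has ≥ 3 vertices and tw(G) ≥ 2. The upper and lower bounds meet at 2, so that is the treewidth.

Treewidth 2.
One such decomposition:
Bags: B1 = {a, b, c}
Tree: (single bag)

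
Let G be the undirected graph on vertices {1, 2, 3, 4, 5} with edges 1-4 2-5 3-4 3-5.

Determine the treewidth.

A width-1 tree decomposition is:
Bags: B1 = {2, 5}  B2 = {3, 5}  B3 = {3, 4}  B4 = {1, 4}
Tree: B1–B2, B2–B3, B3–B4
Each bag holds 2 vertices, so the decomposition has width 1, which upper-bounds the treewidth. G has an edge, so its treewidth is at least 1. The upper and lower bounds meet at 1, so that is the treewidth.

1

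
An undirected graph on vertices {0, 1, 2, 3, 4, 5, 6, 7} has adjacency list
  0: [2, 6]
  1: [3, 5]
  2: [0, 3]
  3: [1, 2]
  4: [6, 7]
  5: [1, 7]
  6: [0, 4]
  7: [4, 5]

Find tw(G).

A width-2 tree decomposition is:
Bags: B1 = {1, 3, 5}  B2 = {3, 5, 7}  B3 = {3, 4, 7}  B4 = {3, 4, 6}  B5 = {0, 3, 6}  B6 = {0, 2, 3}
Tree: B1–B2, B2–B3, B3–B4, B4–B5, B5–B6
Every bag has size at most 3, so the width is 3 − 1 = 2 and tw(G) ≤ 2. Since 3–1–5–7–4–6–0–2–3 is a cycle in G, G is not acyclic. Forests are exactly the graphs of treewidth ≤ 1, so tw(G) ≥ 2. Hence tw(G) = 2 exactly.

2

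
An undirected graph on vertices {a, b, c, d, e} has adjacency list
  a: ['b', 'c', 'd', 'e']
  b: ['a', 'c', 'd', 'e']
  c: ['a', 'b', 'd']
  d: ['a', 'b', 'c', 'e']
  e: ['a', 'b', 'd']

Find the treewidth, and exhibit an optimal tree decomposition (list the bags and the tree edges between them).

Each bag holds 4 vertices, so the decomposition has width 3, which upper-bounds the treewidth. For the lower bound, the 4 vertices {a, b, d, e} are pairwise adjacent, and any tree decomposition puts a clique entirely inside one bag — forcing width ≥ 3. Hence tw(G) = 3 exactly.

Treewidth 3.
One optimal decomposition is:
Bags: B1 = {a, b, c, d}  B2 = {a, b, d, e}
Tree: B1–B2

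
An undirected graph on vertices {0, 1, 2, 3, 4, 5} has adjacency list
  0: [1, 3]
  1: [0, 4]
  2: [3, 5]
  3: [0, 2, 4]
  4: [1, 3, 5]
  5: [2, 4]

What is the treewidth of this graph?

A width-2 tree decomposition is:
Bags: B1 = {2, 4, 5}  B2 = {2, 3, 4}  B3 = {1, 3, 4}  B4 = {0, 1, 3}
Tree: B1–B2, B2–B3, B3–B4
The largest bag has 3 vertices, giving width 2; this decomposition certifies tw(G) ≤ 2. For the lower bound, G contains the cycle 5–2–3–4–5, so G is not a forest; only forests have treewidth ≤ 1, hence tw(G) ≥ 2. Hence tw(G) = 2 exactly.

2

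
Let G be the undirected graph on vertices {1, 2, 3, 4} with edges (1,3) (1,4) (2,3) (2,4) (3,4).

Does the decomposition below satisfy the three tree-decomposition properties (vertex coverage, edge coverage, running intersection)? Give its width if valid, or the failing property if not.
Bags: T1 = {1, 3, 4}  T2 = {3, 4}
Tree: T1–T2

No — vertex 2 appears in no bag.

A tree decomposition must satisfy three properties: every vertex lies in some bag; for every edge, both endpoints lie together in some bag; and for every vertex, the bags containing it form a connected subtree. Here vertex 2 appears in no bag, so the decomposition is invalid.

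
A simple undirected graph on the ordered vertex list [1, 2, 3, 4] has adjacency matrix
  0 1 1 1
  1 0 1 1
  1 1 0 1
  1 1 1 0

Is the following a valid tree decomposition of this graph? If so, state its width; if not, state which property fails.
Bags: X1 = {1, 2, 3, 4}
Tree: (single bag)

Yes; width 3.

Every vertex of G appears in some bag (union = {1, 2, 3, 4}); every edge is covered by a bag; and for each vertex v the set of bags containing v is connected in the bag tree. The decomposition is therefore valid. The largest bag has 4 vertices, so the width is 3.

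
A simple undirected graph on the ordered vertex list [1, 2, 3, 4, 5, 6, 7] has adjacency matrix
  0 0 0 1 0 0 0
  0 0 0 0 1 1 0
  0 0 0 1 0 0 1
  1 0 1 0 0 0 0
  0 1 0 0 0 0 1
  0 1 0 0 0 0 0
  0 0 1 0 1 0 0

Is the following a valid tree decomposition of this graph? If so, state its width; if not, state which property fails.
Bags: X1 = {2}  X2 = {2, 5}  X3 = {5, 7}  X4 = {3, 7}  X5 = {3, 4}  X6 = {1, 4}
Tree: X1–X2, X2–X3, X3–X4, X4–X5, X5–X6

No — vertex 6 appears in no bag.

A tree decomposition must satisfy three properties: every vertex lies in some bag; for every edge, both endpoints lie together in some bag; and for every vertex, the bags containing it form a connected subtree. Here vertex 6 appears in no bag, so the decomposition is invalid.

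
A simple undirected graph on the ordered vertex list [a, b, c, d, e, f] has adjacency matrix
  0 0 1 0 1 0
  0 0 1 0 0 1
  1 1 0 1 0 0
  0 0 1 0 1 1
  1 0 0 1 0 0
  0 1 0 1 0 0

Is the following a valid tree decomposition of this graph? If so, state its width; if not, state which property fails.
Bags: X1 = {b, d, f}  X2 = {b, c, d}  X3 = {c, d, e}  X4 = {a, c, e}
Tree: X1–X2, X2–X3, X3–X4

Yes; width 2.

Every vertex of G appears in some bag (union = {a, b, c, d, e, f}); every edge is covered by a bag; and for each vertex v the set of bags containing v is connected in the bag tree. The decomposition is therefore valid. The largest bag has 3 vertices, so the width is 2.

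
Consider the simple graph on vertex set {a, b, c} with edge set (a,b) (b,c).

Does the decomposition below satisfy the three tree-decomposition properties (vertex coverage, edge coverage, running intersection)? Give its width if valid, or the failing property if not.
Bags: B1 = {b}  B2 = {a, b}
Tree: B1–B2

A tree decomposition must satisfy three properties: every vertex lies in some bag; for every edge, both endpoints lie together in some bag; and for every vertex, the bags containing it form a connected subtree. Here vertex c appears in no bag, so the decomposition is invalid.

No — vertex c appears in no bag.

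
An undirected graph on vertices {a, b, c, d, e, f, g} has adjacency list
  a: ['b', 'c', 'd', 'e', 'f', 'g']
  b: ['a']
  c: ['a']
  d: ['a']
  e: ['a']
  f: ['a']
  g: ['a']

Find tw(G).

A width-1 tree decomposition is:
Bags: B1 = {a, d}  B2 = {a, f}  B3 = {a, g}  B4 = {a, e}  B5 = {a, c}  B6 = {a, b}
Tree: B1–B2, B1–B3, B1–B4, B2–B5, B4–B6
The largest bag has 2 vertices, giving width 1; this decomposition certifies tw(G) ≤ 1. Any graph with an edge has treewidth ≥ 1, and G has the edge d–a. Hence tw(G) = 1 exactly.

1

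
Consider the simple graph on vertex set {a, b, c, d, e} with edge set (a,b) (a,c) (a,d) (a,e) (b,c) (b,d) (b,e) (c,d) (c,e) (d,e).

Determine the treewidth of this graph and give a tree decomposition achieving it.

Treewidth 4.
One such decomposition:
Bags: B1 = {a, b, c, d, e}
Tree: (single bag)

A single bag containing all 5 vertices is trivially a valid decomposition of width 4. On the other hand G contains the 5-clique {a, b, c, d, e}. A clique must lie in a single bag of any decomposition, so no decomposition can have width below 4. Therefore the treewidth is 4.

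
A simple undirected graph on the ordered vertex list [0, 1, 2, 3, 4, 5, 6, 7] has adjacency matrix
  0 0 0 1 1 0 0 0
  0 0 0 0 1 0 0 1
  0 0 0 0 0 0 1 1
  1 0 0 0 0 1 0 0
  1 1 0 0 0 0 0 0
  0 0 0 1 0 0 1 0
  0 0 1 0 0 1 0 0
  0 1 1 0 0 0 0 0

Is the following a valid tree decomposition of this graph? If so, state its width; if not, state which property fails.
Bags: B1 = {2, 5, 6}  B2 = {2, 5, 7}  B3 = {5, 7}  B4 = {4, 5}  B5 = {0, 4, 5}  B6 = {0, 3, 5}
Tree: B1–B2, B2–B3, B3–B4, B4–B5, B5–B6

No — vertex 1 appears in no bag.

A tree decomposition must satisfy three properties: every vertex lies in some bag; for every edge, both endpoints lie together in some bag; and for every vertex, the bags containing it form a connected subtree. Here vertex 1 appears in no bag, so the decomposition is invalid.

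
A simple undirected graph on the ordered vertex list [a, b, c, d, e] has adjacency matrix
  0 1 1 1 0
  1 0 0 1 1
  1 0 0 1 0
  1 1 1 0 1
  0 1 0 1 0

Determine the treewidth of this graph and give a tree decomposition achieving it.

The largest bag has 3 vertices, giving width 2; this decomposition certifies tw(G) ≤ 2. For the lower bound, the 3 vertices {b, d, e} are pairwise adjacent, and any tree decomposition puts a clique entirely inside one bag — forcing width ≥ 2. The upper and lower bounds meet at 2, so that is the treewidth.

Treewidth 2.
One such decomposition:
Bags: B1 = {a, c, d}  B2 = {a, b, d}  B3 = {b, d, e}
Tree: B1–B2, B2–B3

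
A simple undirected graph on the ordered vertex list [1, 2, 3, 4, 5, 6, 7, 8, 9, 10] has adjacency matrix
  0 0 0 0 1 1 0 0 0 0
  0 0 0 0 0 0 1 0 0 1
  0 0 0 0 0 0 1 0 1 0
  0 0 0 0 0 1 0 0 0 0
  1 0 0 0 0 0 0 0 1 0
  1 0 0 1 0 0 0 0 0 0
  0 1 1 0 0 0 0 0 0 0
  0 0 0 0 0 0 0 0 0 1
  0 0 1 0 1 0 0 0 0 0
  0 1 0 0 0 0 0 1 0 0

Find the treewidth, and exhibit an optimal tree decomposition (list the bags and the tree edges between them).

Every bag has size at most 2, so the width is 2 − 1 = 1 and tw(G) ≤ 1. Any graph with an edge has treewidth ≥ 1, and G has the edge 8–10. Therefore the treewidth is 1.

Treewidth 1.
One such decomposition:
Bags: B1 = {8, 10}  B2 = {2, 10}  B3 = {2, 7}  B4 = {3, 7}  B5 = {3, 9}  B6 = {5, 9}  B7 = {1, 5}  B8 = {1, 6}  B9 = {4, 6}
Tree: B1–B2, B2–B3, B3–B4, B4–B5, B5–B6, B6–B7, B7–B8, B8–B9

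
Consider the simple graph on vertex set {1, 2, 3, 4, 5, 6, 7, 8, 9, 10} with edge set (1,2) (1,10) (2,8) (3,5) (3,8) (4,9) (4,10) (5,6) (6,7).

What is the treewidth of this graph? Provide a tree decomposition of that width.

Every bag has size at most 2, so the width is 2 − 1 = 1 and tw(G) ≤ 1. G has an edge, so its treewidth is at least 1. Therefore the treewidth is 1.

Treewidth 1.
One optimal decomposition is:
Bags: B1 = {6, 7}  B2 = {5, 6}  B3 = {3, 5}  B4 = {3, 8}  B5 = {2, 8}  B6 = {1, 2}  B7 = {1, 10}  B8 = {4, 10}  B9 = {4, 9}
Tree: B1–B2, B2–B3, B3–B4, B4–B5, B5–B6, B6–B7, B7–B8, B8–B9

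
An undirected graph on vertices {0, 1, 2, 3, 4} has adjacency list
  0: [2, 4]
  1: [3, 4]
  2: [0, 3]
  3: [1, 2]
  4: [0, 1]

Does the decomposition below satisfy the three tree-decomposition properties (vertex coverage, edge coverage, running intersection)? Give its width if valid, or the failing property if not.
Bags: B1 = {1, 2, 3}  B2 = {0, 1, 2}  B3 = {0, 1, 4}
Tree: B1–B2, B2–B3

Vertex coverage: the bags together contain {0, 1, 2, 3, 4}, the full vertex set. Edge coverage: each edge of G has both endpoints in at least one bag. Running intersection: for every vertex, the bags containing it form a connected subtree. All three properties hold, so this is a valid tree decomposition of width max|bag| − 1 = 2, and hence tw(G) ≤ 2.

Yes; width 2.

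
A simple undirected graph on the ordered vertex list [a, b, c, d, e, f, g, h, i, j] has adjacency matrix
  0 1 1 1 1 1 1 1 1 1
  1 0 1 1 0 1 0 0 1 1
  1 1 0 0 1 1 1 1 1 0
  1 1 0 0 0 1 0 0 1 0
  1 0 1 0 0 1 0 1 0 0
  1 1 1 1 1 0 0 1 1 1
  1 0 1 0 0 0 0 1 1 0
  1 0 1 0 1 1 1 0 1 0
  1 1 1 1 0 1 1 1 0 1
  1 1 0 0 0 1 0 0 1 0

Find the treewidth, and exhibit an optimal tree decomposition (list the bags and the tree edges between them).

The largest bag has 5 vertices, giving width 4; this decomposition certifies tw(G) ≤ 4. On the other hand G contains the 5-clique {a, c, g, h, i}. A clique must lie in a single bag of any decomposition, so no decomposition can have width below 4. The upper and lower bounds meet at 4, so that is the treewidth.

Treewidth 4.
One such decomposition:
Bags: B1 = {a, b, c, f, i}  B2 = {a, c, f, h, i}  B3 = {a, b, d, f, i}  B4 = {a, c, g, h, i}  B5 = {a, c, e, f, h}  B6 = {a, b, f, i, j}
Tree: B1–B2, B1–B3, B2–B4, B2–B5, B3–B6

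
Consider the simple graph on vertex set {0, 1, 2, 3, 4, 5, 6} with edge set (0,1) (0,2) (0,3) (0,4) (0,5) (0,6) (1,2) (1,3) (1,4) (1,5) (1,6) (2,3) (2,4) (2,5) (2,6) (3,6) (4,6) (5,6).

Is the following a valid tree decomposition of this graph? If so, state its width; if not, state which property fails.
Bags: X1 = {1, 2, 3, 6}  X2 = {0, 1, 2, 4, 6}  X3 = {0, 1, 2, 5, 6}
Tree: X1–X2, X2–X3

A tree decomposition must satisfy three properties: every vertex lies in some bag; for every edge, both endpoints lie together in some bag; and for every vertex, the bags containing it form a connected subtree. Here edge (0,3) lies in no bag, so the decomposition is invalid.

No — edge (0,3) lies in no bag.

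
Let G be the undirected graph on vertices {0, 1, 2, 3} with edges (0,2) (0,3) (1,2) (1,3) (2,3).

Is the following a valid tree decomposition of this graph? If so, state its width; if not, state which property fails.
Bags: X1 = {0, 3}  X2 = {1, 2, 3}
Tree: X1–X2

A tree decomposition must satisfy three properties: every vertex lies in some bag; for every edge, both endpoints lie together in some bag; and for every vertex, the bags containing it form a connected subtree. Here edge (2,0) lies in no bag, so the decomposition is invalid.

No — edge (2,0) lies in no bag.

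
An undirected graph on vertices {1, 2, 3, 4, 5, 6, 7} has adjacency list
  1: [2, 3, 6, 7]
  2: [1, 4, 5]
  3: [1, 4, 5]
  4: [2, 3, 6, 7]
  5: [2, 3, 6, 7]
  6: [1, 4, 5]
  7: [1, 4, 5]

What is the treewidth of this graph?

3

A width-3 tree decomposition is:
Bags: B1 = {1, 4, 5, 6}  B2 = {1, 4, 5, 7}  B3 = {1, 2, 4, 5}  B4 = {1, 3, 4, 5}
Tree: B1–B2, B2–B3, B3–B4
Each bag holds 4 vertices, so the decomposition has width 3, which upper-bounds the treewidth. For the lower bound: the 4 vertex sets {4,6}, {5,7}, {1}, {2} are disjoint, each induces a connected subgraph, and every pair is joined by at least one edge of G. Contracting each set to a single vertex therefore yields K_{4} as a minor, and since treewidth is minor-monotone, tw(G) ≥ tw(K_{4}) = 3. Hence tw(G) = 3 exactly.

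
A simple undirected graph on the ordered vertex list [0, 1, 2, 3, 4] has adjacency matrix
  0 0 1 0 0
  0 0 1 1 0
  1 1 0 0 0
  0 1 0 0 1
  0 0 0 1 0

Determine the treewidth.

1

A width-1 tree decomposition is:
Bags: B1 = {0, 2}  B2 = {1, 2}  B3 = {1, 3}  B4 = {3, 4}
Tree: B1–B2, B2–B3, B3–B4
The largest bag has 2 vertices, giving width 1; this decomposition certifies tw(G) ≤ 1. Any graph with an edge has treewidth ≥ 1, and G has the edge 0–2. Hence tw(G) = 1 exactly.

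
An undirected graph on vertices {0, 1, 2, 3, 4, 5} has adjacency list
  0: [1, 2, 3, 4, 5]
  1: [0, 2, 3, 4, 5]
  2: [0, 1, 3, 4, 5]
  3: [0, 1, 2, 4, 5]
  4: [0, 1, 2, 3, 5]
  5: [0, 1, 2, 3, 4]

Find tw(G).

A width-5 tree decomposition is:
Bags: B1 = {0, 1, 2, 3, 4, 5}
Tree: (single bag)
A single bag containing all 6 vertices is trivially a valid decomposition of width 5. Conversely, {0, 1, 2, 3, 4, 5} is a clique of size 6, and the vertices of any clique must share a bag in every tree decomposition; so some bag has ≥ 6 vertices and tw(G) ≥ 5. Combining the bounds, tw(G) = 5.

5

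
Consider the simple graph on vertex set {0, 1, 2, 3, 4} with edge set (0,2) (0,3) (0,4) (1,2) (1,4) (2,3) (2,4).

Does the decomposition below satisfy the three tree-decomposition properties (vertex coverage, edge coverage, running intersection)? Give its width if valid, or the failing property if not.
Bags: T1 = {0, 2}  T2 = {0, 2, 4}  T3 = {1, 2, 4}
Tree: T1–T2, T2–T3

No — vertex 3 appears in no bag.

A tree decomposition must satisfy three properties: every vertex lies in some bag; for every edge, both endpoints lie together in some bag; and for every vertex, the bags containing it form a connected subtree. Here vertex 3 appears in no bag, so the decomposition is invalid.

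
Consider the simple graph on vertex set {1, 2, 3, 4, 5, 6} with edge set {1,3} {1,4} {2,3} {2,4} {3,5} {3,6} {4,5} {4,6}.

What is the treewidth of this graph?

2

A width-2 tree decomposition is:
Bags: B1 = {3, 4, 5}  B2 = {1, 3, 4}  B3 = {3, 4, 6}  B4 = {2, 3, 4}
Tree: B1–B2, B2–B3, B3–B4
The largest bag has 3 vertices, giving width 2; this decomposition certifies tw(G) ≤ 2. For the lower bound, G contains the cycle 5–4–1–3–5, so G is not a forest; only forests have treewidth ≤ 1, hence tw(G) ≥ 2. Therefore the treewidth is 2.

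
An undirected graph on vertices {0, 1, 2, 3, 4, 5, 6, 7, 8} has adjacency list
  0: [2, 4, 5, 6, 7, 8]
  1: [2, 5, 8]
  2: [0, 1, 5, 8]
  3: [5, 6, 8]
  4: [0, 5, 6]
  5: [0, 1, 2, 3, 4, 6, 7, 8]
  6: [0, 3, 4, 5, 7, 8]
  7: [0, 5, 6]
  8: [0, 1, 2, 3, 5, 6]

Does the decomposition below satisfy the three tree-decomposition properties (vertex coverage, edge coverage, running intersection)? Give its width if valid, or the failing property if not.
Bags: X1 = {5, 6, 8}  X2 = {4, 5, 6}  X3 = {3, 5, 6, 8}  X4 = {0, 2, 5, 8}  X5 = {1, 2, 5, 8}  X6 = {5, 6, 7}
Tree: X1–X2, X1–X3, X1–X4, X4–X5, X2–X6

No — edge (0,6) lies in no bag.

A tree decomposition must satisfy three properties: every vertex lies in some bag; for every edge, both endpoints lie together in some bag; and for every vertex, the bags containing it form a connected subtree. Here edge (0,6) lies in no bag, so the decomposition is invalid.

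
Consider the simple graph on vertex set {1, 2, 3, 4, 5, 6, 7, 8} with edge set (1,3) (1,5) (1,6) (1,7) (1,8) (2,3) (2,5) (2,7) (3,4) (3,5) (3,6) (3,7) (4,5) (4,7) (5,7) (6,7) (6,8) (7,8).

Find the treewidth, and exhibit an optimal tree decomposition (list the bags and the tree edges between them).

Each bag holds 4 vertices, so the decomposition has width 3, which upper-bounds the treewidth. On the other hand G contains the 4-clique {1, 6, 7, 8}. A clique must lie in a single bag of any decomposition, so no decomposition can have width below 3. Hence tw(G) = 3 exactly.

Treewidth 3.
One such decomposition:
Bags: B1 = {1, 3, 5, 7}  B2 = {1, 3, 6, 7}  B3 = {2, 3, 5, 7}  B4 = {3, 4, 5, 7}  B5 = {1, 6, 7, 8}
Tree: B1–B2, B1–B3, B1–B4, B2–B5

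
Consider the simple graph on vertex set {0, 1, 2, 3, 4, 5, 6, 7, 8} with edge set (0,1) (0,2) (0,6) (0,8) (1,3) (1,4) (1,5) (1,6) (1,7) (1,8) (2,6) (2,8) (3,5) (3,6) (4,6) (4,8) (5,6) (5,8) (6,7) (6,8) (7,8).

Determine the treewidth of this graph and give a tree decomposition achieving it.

Treewidth 3.
One such decomposition:
Bags: B1 = {1, 5, 6, 8}  B2 = {0, 1, 6, 8}  B3 = {1, 6, 7, 8}  B4 = {0, 2, 6, 8}  B5 = {1, 3, 5, 6}  B6 = {1, 4, 6, 8}
Tree: B1–B2, B2–B3, B2–B4, B1–B5, B1–B6

Every bag has size at most 4, so the width is 4 − 1 = 3 and tw(G) ≤ 3. Conversely, {0, 1, 6, 8} is a clique of size 4, and the vertices of any clique must share a bag in every tree decomposition; so some bag has ≥ 4 vertices and tw(G) ≥ 3. Combining the bounds, tw(G) = 3.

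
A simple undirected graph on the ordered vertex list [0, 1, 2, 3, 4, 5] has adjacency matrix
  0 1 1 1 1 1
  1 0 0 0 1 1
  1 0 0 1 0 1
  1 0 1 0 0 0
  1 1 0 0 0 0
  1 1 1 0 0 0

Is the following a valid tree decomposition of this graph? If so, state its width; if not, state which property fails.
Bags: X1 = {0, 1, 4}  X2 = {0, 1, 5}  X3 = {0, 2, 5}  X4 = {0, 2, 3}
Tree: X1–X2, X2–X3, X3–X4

Every vertex of G appears in some bag (union = {0, 1, 2, 3, 4, 5}); every edge is covered by a bag; and for each vertex v the set of bags containing v is connected in the bag tree. The decomposition is therefore valid. The largest bag has 3 vertices, so the width is 2.

Yes; width 2.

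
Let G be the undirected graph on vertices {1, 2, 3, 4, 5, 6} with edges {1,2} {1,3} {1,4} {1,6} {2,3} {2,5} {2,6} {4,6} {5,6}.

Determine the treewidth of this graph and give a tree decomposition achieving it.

The largest bag has 3 vertices, giving width 2; this decomposition certifies tw(G) ≤ 2. On the other hand G contains the 3-clique {1, 2, 3}. A clique must lie in a single bag of any decomposition, so no decomposition can have width below 2. The upper and lower bounds meet at 2, so that is the treewidth.

Treewidth 2.
Bags: B1 = {1, 2, 6}  B2 = {2, 5, 6}  B3 = {1, 4, 6}  B4 = {1, 2, 3}
Tree: B1–B2, B1–B3, B1–B4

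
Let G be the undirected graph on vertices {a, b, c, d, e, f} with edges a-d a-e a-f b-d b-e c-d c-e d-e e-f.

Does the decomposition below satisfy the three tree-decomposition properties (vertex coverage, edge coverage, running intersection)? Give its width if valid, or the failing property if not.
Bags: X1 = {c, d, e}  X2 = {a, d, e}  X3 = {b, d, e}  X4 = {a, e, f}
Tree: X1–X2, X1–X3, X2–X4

Vertex coverage: the bags together contain {a, b, c, d, e, f}, the full vertex set. Edge coverage: each edge of G has both endpoints in at least one bag. Running intersection: for every vertex, the bags containing it form a connected subtree. All three properties hold, so this is a valid tree decomposition of width max|bag| − 1 = 2, and hence tw(G) ≤ 2.

Yes; width 2.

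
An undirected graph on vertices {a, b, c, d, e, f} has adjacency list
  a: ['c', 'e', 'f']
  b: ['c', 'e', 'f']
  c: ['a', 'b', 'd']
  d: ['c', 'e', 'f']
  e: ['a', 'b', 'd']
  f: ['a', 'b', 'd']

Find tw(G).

A width-3 tree decomposition is:
Bags: B1 = {a, c, e, f}  B2 = {c, d, e, f}  B3 = {b, c, e, f}
Tree: B1–B2, B2–B3
Every bag has size at most 4, so the width is 4 − 1 = 3 and tw(G) ≤ 3. For the lower bound: the 4 vertex sets {a,e}, {c,d}, {f}, {b} are disjoint, each induces a connected subgraph, and every pair is joined by at least one edge of G. Contracting each set to a single vertex therefore yields K_{4} as a minor, and since treewidth is minor-monotone, tw(G) ≥ tw(K_{4}) = 3. Therefore the treewidth is 3.

3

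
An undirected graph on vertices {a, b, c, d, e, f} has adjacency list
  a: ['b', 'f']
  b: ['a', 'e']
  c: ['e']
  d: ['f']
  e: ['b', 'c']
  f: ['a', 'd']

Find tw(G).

A width-1 tree decomposition is:
Bags: B1 = {c, e}  B2 = {b, e}  B3 = {a, b}  B4 = {a, f}  B5 = {d, f}
Tree: B1–B2, B2–B3, B3–B4, B4–B5
The largest bag has 2 vertices, giving width 1; this decomposition certifies tw(G) ≤ 1. G has an edge, so its treewidth is at least 1. The upper and lower bounds meet at 1, so that is the treewidth.

1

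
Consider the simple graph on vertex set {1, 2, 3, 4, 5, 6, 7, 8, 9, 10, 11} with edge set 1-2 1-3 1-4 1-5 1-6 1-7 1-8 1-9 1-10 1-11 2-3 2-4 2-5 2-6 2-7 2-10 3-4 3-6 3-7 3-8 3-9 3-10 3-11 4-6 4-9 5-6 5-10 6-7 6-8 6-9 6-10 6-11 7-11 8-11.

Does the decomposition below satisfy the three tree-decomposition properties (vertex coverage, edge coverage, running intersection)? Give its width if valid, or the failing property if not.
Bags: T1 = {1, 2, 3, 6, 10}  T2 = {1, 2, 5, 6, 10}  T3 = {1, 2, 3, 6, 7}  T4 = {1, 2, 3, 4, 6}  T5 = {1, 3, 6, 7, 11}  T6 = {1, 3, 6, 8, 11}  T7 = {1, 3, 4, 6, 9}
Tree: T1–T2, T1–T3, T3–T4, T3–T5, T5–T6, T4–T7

Yes; width 4.

Checking the three conditions: (i) the bags cover all of {1, 2, 3, 4, 5, 6, 7, 8, 9, 10, 11}; (ii) for each edge, some bag contains both endpoints; (iii) the bags containing any fixed vertex form a subtree. All hold, so the decomposition is valid with width 5 − 1 = 4.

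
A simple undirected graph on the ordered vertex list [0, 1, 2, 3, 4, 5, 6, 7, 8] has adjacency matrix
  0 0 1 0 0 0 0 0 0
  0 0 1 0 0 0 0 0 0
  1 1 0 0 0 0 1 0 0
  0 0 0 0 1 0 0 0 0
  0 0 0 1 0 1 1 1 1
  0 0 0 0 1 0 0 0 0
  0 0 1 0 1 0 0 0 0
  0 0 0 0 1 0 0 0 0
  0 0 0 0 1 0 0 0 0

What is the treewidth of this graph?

1

A width-1 tree decomposition is:
Bags: B1 = {4, 6}  B2 = {4, 5}  B3 = {2, 6}  B4 = {4, 7}  B5 = {4, 8}  B6 = {3, 4}  B7 = {0, 2}  B8 = {1, 2}
Tree: B1–B2, B1–B3, B2–B4, B4–B5, B5–B6, B3–B7, B7–B8
Every bag has size at most 2, so the width is 2 − 1 = 1 and tw(G) ≤ 1. Any graph with an edge has treewidth ≥ 1, and G has the edge 4–6. Hence tw(G) = 1 exactly.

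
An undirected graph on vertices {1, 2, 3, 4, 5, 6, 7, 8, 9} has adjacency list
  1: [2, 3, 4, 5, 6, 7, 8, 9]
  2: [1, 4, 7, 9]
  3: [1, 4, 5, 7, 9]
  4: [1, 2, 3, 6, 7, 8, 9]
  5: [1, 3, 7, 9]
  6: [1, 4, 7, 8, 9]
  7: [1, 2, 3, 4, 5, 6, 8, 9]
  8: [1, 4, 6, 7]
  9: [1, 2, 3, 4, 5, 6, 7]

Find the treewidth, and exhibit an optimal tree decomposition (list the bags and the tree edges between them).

Treewidth 4.
One such decomposition:
Bags: B1 = {1, 3, 4, 7, 9}  B2 = {1, 3, 5, 7, 9}  B3 = {1, 4, 6, 7, 9}  B4 = {1, 4, 6, 7, 8}  B5 = {1, 2, 4, 7, 9}
Tree: B1–B2, B1–B3, B3–B4, B3–B5

Every bag has size at most 5, so the width is 5 − 1 = 4 and tw(G) ≤ 4. On the other hand G contains the 5-clique {1, 4, 6, 7, 8}. A clique must lie in a single bag of any decomposition, so no decomposition can have width below 4. Hence tw(G) = 4 exactly.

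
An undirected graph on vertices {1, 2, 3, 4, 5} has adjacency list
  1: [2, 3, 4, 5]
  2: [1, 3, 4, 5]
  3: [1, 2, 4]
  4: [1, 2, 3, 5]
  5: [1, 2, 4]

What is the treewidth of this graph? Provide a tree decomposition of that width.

Treewidth 3.
One optimal decomposition is:
Bags: B1 = {1, 2, 4, 5}  B2 = {1, 2, 3, 4}
Tree: B1–B2

Each bag holds 4 vertices, so the decomposition has width 3, which upper-bounds the treewidth. On the other hand G contains the 4-clique {1, 2, 3, 4}. A clique must lie in a single bag of any decomposition, so no decomposition can have width below 3. Combining the bounds, tw(G) = 3.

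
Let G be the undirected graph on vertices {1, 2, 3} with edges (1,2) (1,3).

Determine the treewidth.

A width-1 tree decomposition is:
Bags: B1 = {1, 3}  B2 = {1, 2}
Tree: B1–B2
Every bag has size at most 2, so the width is 2 − 1 = 1 and tw(G) ≤ 1. Any graph with an edge has treewidth ≥ 1, and G has the edge 3–1. Therefore the treewidth is 1.

1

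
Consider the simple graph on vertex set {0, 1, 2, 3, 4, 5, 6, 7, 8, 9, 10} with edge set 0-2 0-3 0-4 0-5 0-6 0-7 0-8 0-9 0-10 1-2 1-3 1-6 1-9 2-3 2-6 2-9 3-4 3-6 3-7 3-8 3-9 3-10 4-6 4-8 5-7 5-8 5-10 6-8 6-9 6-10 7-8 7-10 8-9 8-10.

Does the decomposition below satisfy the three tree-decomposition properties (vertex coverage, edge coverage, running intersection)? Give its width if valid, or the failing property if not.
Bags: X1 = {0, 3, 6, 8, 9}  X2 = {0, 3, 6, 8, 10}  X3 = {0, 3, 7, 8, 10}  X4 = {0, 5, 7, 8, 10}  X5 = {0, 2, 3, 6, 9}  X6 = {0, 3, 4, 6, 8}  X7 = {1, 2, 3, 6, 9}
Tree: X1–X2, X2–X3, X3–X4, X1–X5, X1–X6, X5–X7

Yes; width 4.

Vertex coverage: the bags together contain {0, 1, 2, 3, 4, 5, 6, 7, 8, 9, 10}, the full vertex set. Edge coverage: each edge of G has both endpoints in at least one bag. Running intersection: for every vertex, the bags containing it form a connected subtree. All three properties hold, so this is a valid tree decomposition of width max|bag| − 1 = 4, and hence tw(G) ≤ 4.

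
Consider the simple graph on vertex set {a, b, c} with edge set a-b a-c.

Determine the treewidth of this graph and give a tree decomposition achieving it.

Each bag holds 2 vertices, so the decomposition has width 1, which upper-bounds the treewidth. G has an edge, so its treewidth is at least 1. The upper and lower bounds meet at 1, so that is the treewidth.

Treewidth 1.
Bags: B1 = {a, b}  B2 = {a, c}
Tree: B1–B2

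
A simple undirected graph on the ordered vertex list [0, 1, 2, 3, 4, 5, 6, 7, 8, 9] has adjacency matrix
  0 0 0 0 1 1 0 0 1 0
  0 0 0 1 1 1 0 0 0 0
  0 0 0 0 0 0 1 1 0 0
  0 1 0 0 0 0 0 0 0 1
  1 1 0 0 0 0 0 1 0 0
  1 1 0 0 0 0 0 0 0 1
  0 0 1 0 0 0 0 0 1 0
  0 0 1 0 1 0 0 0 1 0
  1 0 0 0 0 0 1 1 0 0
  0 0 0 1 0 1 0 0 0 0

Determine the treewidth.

A width-2 tree decomposition is:
Bags: B1 = {2, 6, 8}  B2 = {2, 7, 8}  B3 = {0, 7, 8}  B4 = {0, 4, 7}  B5 = {0, 4, 5}  B6 = {1, 4, 5}  B7 = {1, 5, 9}  B8 = {1, 3, 9}
Tree: B1–B2, B2–B3, B3–B4, B4–B5, B5–B6, B6–B7, B7–B8
Every bag has size at most 3, so the width is 3 − 1 = 2 and tw(G) ≤ 2. For the lower bound, G contains the cycle 6–2–7–8–6, so G is not a forest; only forests have treewidth ≤ 1, hence tw(G) ≥ 2. Therefore the treewidth is 2.

2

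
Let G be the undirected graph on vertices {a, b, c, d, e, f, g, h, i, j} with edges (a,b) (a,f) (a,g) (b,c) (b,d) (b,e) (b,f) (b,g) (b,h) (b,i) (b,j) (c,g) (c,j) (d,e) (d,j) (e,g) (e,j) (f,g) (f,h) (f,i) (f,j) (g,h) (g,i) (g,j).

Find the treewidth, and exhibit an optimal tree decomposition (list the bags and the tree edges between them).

The largest bag has 4 vertices, giving width 3; this decomposition certifies tw(G) ≤ 3. For the lower bound, the 4 vertices {b, d, e, j} are pairwise adjacent, and any tree decomposition puts a clique entirely inside one bag — forcing width ≥ 3. The upper and lower bounds meet at 3, so that is the treewidth.

Treewidth 3.
One such decomposition:
Bags: B1 = {b, f, g, j}  B2 = {b, f, g, h}  B3 = {b, e, g, j}  B4 = {b, d, e, j}  B5 = {b, f, g, i}  B6 = {b, c, g, j}  B7 = {a, b, f, g}
Tree: B1–B2, B1–B3, B3–B4, B2–B5, B3–B6, B1–B7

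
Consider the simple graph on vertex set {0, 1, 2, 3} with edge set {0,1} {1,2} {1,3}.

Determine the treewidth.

1

A width-1 tree decomposition is:
Bags: B1 = {1, 2}  B2 = {0, 1}  B3 = {1, 3}
Tree: B1–B2, B2–B3
Every bag has size at most 2, so the width is 2 − 1 = 1 and tw(G) ≤ 1. Since G has at least one edge (e.g. 2–1), it is not an edgeless graph, so tw(G) ≥ 1. The upper and lower bounds meet at 1, so that is the treewidth.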